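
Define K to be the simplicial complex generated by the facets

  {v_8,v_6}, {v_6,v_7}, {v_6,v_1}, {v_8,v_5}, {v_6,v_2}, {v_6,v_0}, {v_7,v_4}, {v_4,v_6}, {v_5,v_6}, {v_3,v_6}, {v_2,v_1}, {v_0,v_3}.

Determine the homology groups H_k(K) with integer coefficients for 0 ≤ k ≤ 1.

H_0 ≅ Z,  H_1 ≅ Z^4.

Order the vertices as v_0 < v_1 < v_2 < v_3 < v_4 < v_5 < v_6 < v_7 < v_8. Listing each simplex with vertices in this order, K has dimension 1 with simplices:

  0-simplices (9): [v_0], [v_1], [v_2], [v_3], [v_4], [v_5], [v_6], [v_7], [v_8]
  1-simplices (12): [v_0,v_3], [v_0,v_6], [v_1,v_2], [v_1,v_6], [v_2,v_6], [v_3,v_6], [v_4,v_6], [v_4,v_7], [v_5,v_6], [v_5,v_8], [v_6,v_7], [v_6,v_8]

Hence C_0 ≅ Z^9, C_1 ≅ Z^12.

Boundary ∂_1: C_1 → C_0 maps an edge to its endpoints' difference, ∂[p,q] = q − p. For instance
  ∂[v_6,v_8] = [v_8] − [v_6].
The resulting 9×12 matrix has rank 8, and its Smith normal form has invariant factors (1,1,1,1,1,1,1,1).

Computing H_k = (kernel of ∂_k) / (image of ∂_{k+1}):

  H_0: rank C_0 − rank ∂_1 = 9 − 8 = 1, and the invariant factors of ∂_1 are all 1, so H_0 ≅ Z.
  H_1: rank ker ∂_1 − rank ∂_2 = (12 − 8) − 0 = 4, and there is no ∂_2, so H_1 ≅ Z^4.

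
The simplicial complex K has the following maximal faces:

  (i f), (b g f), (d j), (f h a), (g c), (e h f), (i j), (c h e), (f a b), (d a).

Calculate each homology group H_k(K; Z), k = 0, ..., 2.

Take the total order a < b < c < d < e < f < g < h < i < j on the vertex set. Then K (dimension 2) consists of the simplices:

  0-simplices (10): a, b, c, d, e, f, g, h, i, j
  1-simplices (16): ab, ad, af, ah, bf, bg, ce, cg, ch, dj, ef, eh, fg, fh, fi, ij
  2-simplices (5): abf, afh, bfg, ceh, efh

giving chain groups C_0 ≅ Z^10, C_1 ≅ Z^16, C_2 ≅ Z^5.

Boundary ∂_1: C_1 → C_0 sends each edge [p,q] (with p < q) to q − p.
The resulting 10×16 matrix has rank 9, and its Smith normal form has invariant factors (1,1,1,1,1,1,1,1,1).

∂_2: C_2 → C_1 maps a triangle to the signed sum of its edges. For instance
  ∂abf = bf − af + ab,
  ∂afh = fh − ah + af.
The resulting 16×5 matrix has rank 5, and its Smith normal form has invariant factors (1,1,1,1,1).

From H_k ≅ ker(∂_k) / im(∂_{k+1}) we obtain:

  H_0: rank C_0 − rank ∂_1 = 10 − 9 = 1, and the invariant factors of ∂_1 are all 1, so H_0 = Z.
  H_1: rank ker ∂_1 − rank ∂_2 = (16 − 9) − 5 = 2, and the invariant factors of ∂_2 are all 1, so H_1 = Z^2.
  H_2: rank ker ∂_2 − rank ∂_3 = (5 − 5) − 0 = 0, and there is no ∂_3, so H_2 = 0.

H_0 = Z,  H_1 = Z^2,  H_2 = 0.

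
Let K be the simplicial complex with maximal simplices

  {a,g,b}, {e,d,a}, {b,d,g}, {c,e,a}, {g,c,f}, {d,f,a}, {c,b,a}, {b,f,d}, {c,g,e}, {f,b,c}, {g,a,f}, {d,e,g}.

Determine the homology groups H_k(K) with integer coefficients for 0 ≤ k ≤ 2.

H_0 = Z,  H_1 = Z/2,  H_2 = 0.

Order the vertices as a < b < c < d < e < f < g. Listing each simplex with vertices in this order, K has dimension 2 with simplices:

  0-simplices (7): a, b, c, d, e, f, g
  1-simplices (18): ab, ac, ad, ae, af, ag, bc, bd, bf, bg, ce, cf, cg, de, df, dg, eg, fg
  2-simplices (12): abc, abg, ace, ade, adf, afg, bcf, bdf, bdg, ceg, cfg, deg

Hence C_0 ≅ Z^7, C_1 ≅ Z^18, C_2 ≅ Z^12.

∂_1: C_1 → C_0 is given by ∂[p,q] = [q] − [p].
The 7×18 boundary matrix has rank 6 and Smith normal form diag(1,1,1,1,1,1).

The boundary map ∂_2: C_2 → C_1 acts by ∂[p,q,r] = [q,r] − [p,r] + [p,q]. For instance
  ∂bcf = cf − bf + bc,
  ∂cfg = fg − cg + cf.
As a 18×12 matrix over Z this has rank 12, with invariant factors (1,1,1,1,1,1,1,1,1,1,1,2).

Computing H_k = (kernel of ∂_k) / (image of ∂_{k+1}):

  H_0: rank C_0 − rank ∂_1 = 7 − 6 = 1, and the invariant factors of ∂_1 are all 1, so H_0 = Z.
  H_1: rank ker ∂_1 − rank ∂_2 = (18 − 6) − 12 = 0, and ∂_2 has invariant factor 2 > 1, so H_1 = Z/2.
  H_2: rank ker ∂_2 − rank ∂_3 = (12 − 12) − 0 = 0, and there is no ∂_3, so H_2 = 0.

As a check, the Euler characteristic is 7 − 18 + 12 = 1, which agrees with 1 − 0 + 0 = 1.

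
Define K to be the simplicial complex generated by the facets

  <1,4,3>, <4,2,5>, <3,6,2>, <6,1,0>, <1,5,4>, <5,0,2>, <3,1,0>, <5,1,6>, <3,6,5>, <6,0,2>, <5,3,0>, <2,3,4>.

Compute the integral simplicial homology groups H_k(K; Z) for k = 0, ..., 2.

Take the total order 0 < 1 < 2 < 3 < 4 < 5 < 6 on the vertex set. Then K (dimension 2) consists of the simplices:

  0-simplices (7): [0], [1], [2], [3], [4], [5], [6]
  1-simplices (18): [0,1], [0,2], [0,3], [0,5], [0,6], [1,3], [1,4], [1,5], [1,6], [2,3], [2,4], [2,5], [2,6], [3,4], [3,5], [3,6], [4,5], [5,6]
  2-simplices (12): [0,1,3], [0,1,6], [0,2,5], [0,2,6], [0,3,5], [1,3,4], [1,4,5], [1,5,6], [2,3,4], [2,3,6], [2,4,5], [3,5,6]

Hence C_0 ≅ Z^7, C_1 ≅ Z^18, C_2 ≅ Z^12.

The boundary map ∂_1: C_1 → C_0 is given by ∂[p,q] = [q] − [p]. For instance
  ∂[2,3] = [3] − [2].
This gives a 7×18 integer matrix of rank 6; reducing to Smith normal form yields diagonal entries (1,1,1,1,1,1).

The boundary map ∂_2: C_2 → C_1 sends each 2-simplex [p,q,r] to [q,r] − [p,r] + [p,q]. For instance
  ∂[0,2,5] = [2,5] − [0,5] + [0,2],
  ∂[1,5,6] = [5,6] − [1,6] + [1,5].
This gives a 18×12 integer matrix of rank 12; reducing to Smith normal form yields diagonal entries (1,1,1,1,1,1,1,1,1,1,1,2).

Computing H_k = (kernel of ∂_k) / (image of ∂_{k+1}):

  H_0: rank C_0 − rank ∂_1 = 7 − 6 = 1, and the invariant factors of ∂_1 are all 1, so H_0 ≅ Z.
  H_1: rank ker ∂_1 − rank ∂_2 = (18 − 6) − 12 = 0, and ∂_2 has invariant factor 2 > 1, so H_1 ≅ Z/2.
  H_2: rank ker ∂_2 − rank ∂_3 = (12 − 12) − 0 = 0, and there is no ∂_3, so H_2 ≅ 0.

H_0 = Z,  H_1 = Z/2,  H_2 = 0.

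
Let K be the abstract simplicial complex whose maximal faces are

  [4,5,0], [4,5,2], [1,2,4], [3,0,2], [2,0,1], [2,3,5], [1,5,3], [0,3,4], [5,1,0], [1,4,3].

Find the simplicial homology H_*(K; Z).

H_0 ≅ Z,  H_1 ≅ Z/2,  H_2 = 0.

Fix the vertex order 0 < 1 < 2 < 3 < 4 < 5 and write every simplex with vertices in increasing order. Then dim K = 2 and the simplices of K are:

  0-simplices (6): [0], [1], [2], [3], [4], [5]
  1-simplices (15): [0,1], [0,2], [0,3], [0,4], [0,5], [1,2], [1,3], [1,4], [1,5], [2,3], [2,4], [2,5], [3,4], [3,5], [4,5]
  2-simplices (10): [0,1,2], [0,1,5], [0,2,3], [0,3,4], [0,4,5], [1,2,4], [1,3,4], [1,3,5], [2,3,5], [2,4,5]

giving chain groups C_0 ≅ Z^6, C_1 ≅ Z^15, C_2 ≅ Z^10.

Boundary ∂_1: C_1 → C_0 maps an edge to its endpoints' difference, ∂[p,q] = q − p. For instance
  ∂[1,3] = [3] − [1].
As a 6×15 matrix over Z this has rank 5, with invariant factors (1,1,1,1,1).

The boundary map ∂_2: C_2 → C_1 sends each 2-simplex [p,q,r] to [q,r] − [p,r] + [p,q]. For instance
  ∂[0,2,3] = [2,3] − [0,3] + [0,2],
  ∂[1,2,4] = [2,4] − [1,4] + [1,2].
The 15×10 boundary matrix has rank 10 and Smith normal form diag(1,1,1,1,1,1,1,1,1,2).

Reading off H_k = ker ∂_k / im ∂_{k+1}:

  H_0: rank C_0 − rank ∂_1 = 6 − 5 = 1, and the invariant factors of ∂_1 are all 1, so H_0 ≅ Z.
  H_1: rank ker ∂_1 − rank ∂_2 = (15 − 5) − 10 = 0, and ∂_2 has invariant factor 2 > 1, so H_1 ≅ Z/2.
  H_2: rank ker ∂_2 − rank ∂_3 = (10 − 10) − 0 = 0, and there is no ∂_3, so H_2 ≅ 0.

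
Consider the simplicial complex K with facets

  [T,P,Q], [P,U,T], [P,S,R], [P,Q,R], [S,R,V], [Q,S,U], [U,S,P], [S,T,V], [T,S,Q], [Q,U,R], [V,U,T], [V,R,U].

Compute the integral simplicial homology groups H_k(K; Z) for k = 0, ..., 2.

H_0 = Z,  H_1 = Z_2,  H_2 = 0.

We work with the vertex ordering P < Q < R < S < T < U < V. The simplices of K, each written with vertices in increasing order, are:

  0-simplices (7): P, Q, R, S, T, U, V
  1-simplices (18): PQ, PR, PS, PT, PU, QR, QS, QT, QU, RS, RU, RV, ST, SU, SV, TU, TV, UV
  2-simplices (12): PQR, PQT, PRS, PSU, PTU, QRU, QST, QSU, RSV, RUV, STV, TUV

so the chain groups are C_0 ≅ Z^7, C_1 ≅ Z^18, C_2 ≅ Z^12.

∂_1: C_1 → C_0 is given by ∂[p,q] = [q] − [p].
The resulting 7×18 matrix has rank 6, and its Smith normal form has invariant factors (1,1,1,1,1,1).

∂_2: C_2 → C_1 sends each 2-simplex [p,q,r] to [q,r] − [p,r] + [p,q]. For instance
  ∂PSU = SU − PU + PS,
  ∂RSV = SV − RV + RS.
The 18×12 boundary matrix has rank 12 and Smith normal form diag(1,1,1,1,1,1,1,1,1,1,1,2).

From H_k ≅ ker(∂_k) / im(∂_{k+1}) we obtain:

  H_0: rank C_0 − rank ∂_1 = 7 − 6 = 1, and the invariant factors of ∂_1 are all 1, so H_0 = Z.
  H_1: rank ker ∂_1 − rank ∂_2 = (18 − 6) − 12 = 0, and ∂_2 has invariant factor 2 > 1, so H_1 = Z_2.
  H_2: rank ker ∂_2 − rank ∂_3 = (12 − 12) − 0 = 0, and there is no ∂_3, so H_2 = 0.

(K is a triangulation of the real projective plane RP^2.)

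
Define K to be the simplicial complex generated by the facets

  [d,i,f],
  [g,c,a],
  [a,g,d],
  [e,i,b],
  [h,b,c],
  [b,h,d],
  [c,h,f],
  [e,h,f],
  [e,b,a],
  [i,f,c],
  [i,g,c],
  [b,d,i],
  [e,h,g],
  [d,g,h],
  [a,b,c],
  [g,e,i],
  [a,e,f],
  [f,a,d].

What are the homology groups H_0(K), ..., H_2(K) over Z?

H_0 = Z,  H_1 = Z^2,  H_2 = Z.

We work with the vertex ordering a < b < c < d < e < f < g < h < i. The simplices of K, each written with vertices in increasing order, are:

  0-simplices (9): a, b, c, d, e, f, g, h, i
  1-simplices (27): ab, ac, ad, ae, af, ag, bc, bd, be, bh, bi, cf, cg, ch, ci, df, dg, dh, di, ef, eg, eh, ei, fh, fi, gh, gi
  2-simplices (18): abc, abe, acg, adf, adg, aef, bch, bdh, bdi, bei, cfh, cfi, cgi, dfi, dgh, efh, egh, egi

so the chain groups are C_0 ≅ Z^9, C_1 ≅ Z^27, C_2 ≅ Z^18.

∂_1: C_1 → C_0 sends each edge [p,q] (with p < q) to q − p. For instance
  ∂bi = i − b.
This gives a 9×27 integer matrix of rank 8; reducing to Smith normal form yields diagonal entries (1,1,1,1,1,1,1,1).

∂_2: C_2 → C_1 sends each 2-simplex [p,q,r] to [q,r] − [p,r] + [p,q]. For instance
  ∂aef = ef − af + ae,
  ∂bei = ei − bi + be.
This gives a 27×18 integer matrix of rank 17; reducing to Smith normal form yields diagonal entries (1,1,1,1,1,1,1,1,1,1,1,1,1,1,1,1,1).

Now H_k = ker ∂_k / im ∂_{k+1}, so:

  H_0: rank C_0 − rank ∂_1 = 9 − 8 = 1, and the invariant factors of ∂_1 are all 1, so H_0 ≅ Z.
  H_1: rank ker ∂_1 − rank ∂_2 = (27 − 8) − 17 = 2, and the invariant factors of ∂_2 are all 1, so H_1 ≅ Z^2.
  H_2: rank ker ∂_2 − rank ∂_3 = (18 − 17) − 0 = 1, and there is no ∂_3, so H_2 ≅ Z.

(K is a triangulation of the torus T^2.)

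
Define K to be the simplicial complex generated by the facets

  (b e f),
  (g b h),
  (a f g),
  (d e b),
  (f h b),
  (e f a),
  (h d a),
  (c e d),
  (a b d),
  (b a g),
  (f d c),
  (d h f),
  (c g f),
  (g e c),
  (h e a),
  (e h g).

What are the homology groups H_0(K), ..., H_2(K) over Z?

K has 8 vertices, 24 edges, 16 triangles.
rank ∂_0 = 0, rank ∂_1 = 7 ⇒ b_0 = 8 − 0 − 7 = 1; all invariant factors of ∂_1 are 1 so no torsion. So H_0 = Z.
rank ∂_1 = 7, rank ∂_2 = 15 ⇒ b_1 = 24 − 7 − 15 = 2; all invariant factors of ∂_2 are 1 so no torsion. So H_1 = Z^2.
rank ∂_2 = 15, rank ∂_3 = 0 ⇒ b_2 = 16 − 15 − 0 = 1. So H_2 = Z.

H_0 = Z,  H_1 = Z^2,  H_2 = Z.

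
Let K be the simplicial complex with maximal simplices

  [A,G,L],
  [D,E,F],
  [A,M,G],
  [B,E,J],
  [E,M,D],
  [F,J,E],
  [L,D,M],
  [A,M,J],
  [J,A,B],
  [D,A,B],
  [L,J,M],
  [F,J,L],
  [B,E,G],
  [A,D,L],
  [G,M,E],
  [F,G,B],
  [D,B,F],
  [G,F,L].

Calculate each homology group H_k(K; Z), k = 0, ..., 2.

H_0 ≅ Z,  H_1 ≅ Z ⊕ Z/2Z,  H_2 = 0.

Fix the vertex order A < B < D < E < F < G < J < L < M and write every simplex with vertices in increasing order. Then dim K = 2 and the simplices of K are:

  0-simplices (9): A, B, D, E, F, G, J, L, M
  1-simplices (27): AB, AD, AG, AJ, AL, AM, BD, BE, BF, BG, BJ, DE, DF, DL, DM, EF, EG, EJ, EM, FG, FJ, FL, GL, GM, JL, JM, LM
  2-simplices (18): ABD, ABJ, ADL, AGL, AGM, AJM, BDF, BEG, BEJ, BFG, DEF, DEM, DLM, EFJ, EGM, FGL, FJL, JLM

Hence C_0 ≅ Z^9, C_1 ≅ Z^27, C_2 ≅ Z^18.

The boundary map ∂_1: C_1 → C_0 is given by ∂[p,q] = [q] − [p].
As a 9×27 matrix over Z this has rank 8, with invariant factors (1,1,1,1,1,1,1,1).

The boundary map ∂_2: C_2 → C_1 sends each 2-simplex [p,q,r] to [q,r] − [p,r] + [p,q]. For instance
  ∂AJM = JM − AM + AJ,
  ∂ADL = DL − AL + AD.
The 27×18 boundary matrix has rank 18 and Smith normal form diag(1,1,1,1,1,1,1,1,1,1,1,1,1,1,1,1,1,2).

From H_k ≅ ker(∂_k) / im(∂_{k+1}) we obtain:

  H_0: rank C_0 − rank ∂_1 = 9 − 8 = 1, and the invariant factors of ∂_1 are all 1, so H_0 = Z.
  H_1: rank ker ∂_1 − rank ∂_2 = (27 − 8) − 18 = 1, and ∂_2 has invariant factor 2 > 1, so H_1 = Z ⊕ Z/2Z.
  H_2: rank ker ∂_2 − rank ∂_3 = (18 − 18) − 0 = 0, and there is no ∂_3, so H_2 = 0.

As a check, the Euler characteristic is 9 − 27 + 18 = 0, which agrees with 1 − 1 + 0 = 0.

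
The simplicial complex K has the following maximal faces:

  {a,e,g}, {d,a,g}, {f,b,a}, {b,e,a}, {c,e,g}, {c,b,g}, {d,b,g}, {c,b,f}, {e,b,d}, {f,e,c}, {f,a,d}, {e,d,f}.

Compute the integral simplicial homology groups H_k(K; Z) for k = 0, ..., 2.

H_0 ≅ Z,  H_1 ≅ Z/2,  H_2 = 0.

We work with the vertex ordering a < b < c < d < e < f < g. The simplices of K, each written with vertices in increasing order, are:

  0-simplices (7): a, b, c, d, e, f, g
  1-simplices (18): ab, ad, ae, af, ag, bc, bd, be, bf, bg, ce, cf, cg, de, df, dg, ef, eg
  2-simplices (12): abe, abf, adf, adg, aeg, bcf, bcg, bde, bdg, cef, ceg, def

Hence C_0 ≅ Z^7, C_1 ≅ Z^18, C_2 ≅ Z^12.

The boundary map ∂_1: C_1 → C_0 is given by ∂[p,q] = [q] − [p].
As a 7×18 matrix over Z this has rank 6, with invariant factors (1,1,1,1,1,1).

The boundary map ∂_2: C_2 → C_1 maps a triangle to the signed sum of its edges. For instance
  ∂def = ef − df + de,
  ∂bdg = dg − bg + bd.
The resulting 18×12 matrix has rank 12, and its Smith normal form has invariant factors (1,1,1,1,1,1,1,1,1,1,1,2).

From H_k ≅ ker(∂_k) / im(∂_{k+1}) we obtain:

  H_0: rank C_0 − rank ∂_1 = 7 − 6 = 1, and the invariant factors of ∂_1 are all 1, so H_0 ≅ Z.
  H_1: rank ker ∂_1 − rank ∂_2 = (18 − 6) − 12 = 0, and ∂_2 has invariant factor 2 > 1, so H_1 ≅ Z/2.
  H_2: rank ker ∂_2 − rank ∂_3 = (12 − 12) − 0 = 0, and there is no ∂_3, so H_2 ≅ 0.

As a check, the Euler characteristic is 7 − 18 + 12 = 1, which agrees with 1 − 0 + 0 = 1.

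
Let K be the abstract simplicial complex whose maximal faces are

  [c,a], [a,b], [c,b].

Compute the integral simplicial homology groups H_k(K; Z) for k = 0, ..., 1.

Fix the vertex order a < b < c and write every simplex with vertices in increasing order. Then dim K = 1 and the simplices of K are:

  0-simplices (3): a, b, c
  1-simplices (3): ab, ac, bc

giving chain groups C_0 ≅ Z^3, C_1 ≅ Z^3.

Boundary ∂_1: C_1 → C_0 is given by ∂[p,q] = [q] − [p]. For instance
  ∂ab = b − a.
The resulting 3×3 matrix has rank 2, and its Smith normal form has invariant factors (1,1).

Now H_k = ker ∂_k / im ∂_{k+1}, so:

  H_0: rank C_0 − rank ∂_1 = 3 − 2 = 1, and the invariant factors of ∂_1 are all 1, so H_0 = Z.
  H_1: rank ker ∂_1 − rank ∂_2 = (3 − 2) − 0 = 1, and there is no ∂_2, so H_1 = Z.

H_0 ≅ Z,  H_1 ≅ Z.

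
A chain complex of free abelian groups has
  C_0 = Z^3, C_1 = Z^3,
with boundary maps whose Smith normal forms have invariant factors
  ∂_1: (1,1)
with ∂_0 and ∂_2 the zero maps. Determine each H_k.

H_0 ≅ Z,  H_1 ≅ Z.

H_0: b_0 = 3 − 0 − 2 = 1; torsion from ∂_1 factors > 1: none. So H_0 ≅ Z.
H_1: b_1 = 3 − 2 − 0 = 1; torsion from ∂_2 factors > 1: none. So H_1 ≅ Z.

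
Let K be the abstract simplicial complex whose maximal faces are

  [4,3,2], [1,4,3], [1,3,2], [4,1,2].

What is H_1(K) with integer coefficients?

H_1 ≅ 0.

Fix the vertex order 1 < 2 < 3 < 4 and write every simplex with vertices in increasing order. Then dim K = 2 and the simplices of K are:

  0-simplices (4): [1], [2], [3], [4]
  1-simplices (6): [1,2], [1,3], [1,4], [2,3], [2,4], [3,4]
  2-simplices (4): [1,2,3], [1,2,4], [1,3,4], [2,3,4]

giving chain groups C_0 ≅ Z^4, C_1 ≅ Z^6, C_2 ≅ Z^4.

Boundary ∂_1: C_1 → C_0 is given by ∂[p,q] = [q] − [p].
The resulting 4×6 matrix has rank 3, and its Smith normal form has invariant factors (1,1,1).

The boundary map ∂_2: C_2 → C_1 maps a triangle to the signed sum of its edges. For instance
  ∂[2,3,4] = [3,4] − [2,4] + [2,3],
  ∂[1,2,4] = [2,4] − [1,4] + [1,2].
This gives a 6×4 integer matrix of rank 3; reducing to Smith normal form yields diagonal entries (1,1,1).

From H_k ≅ ker(∂_k) / im(∂_{k+1}) we obtain:

  H_1: rank ker ∂_1 − rank ∂_2 = (6 − 3) − 3 = 0, and the invariant factors of ∂_2 are all 1, so H_1 ≅ 0.

(K is a triangulation of the 2-sphere S^2.)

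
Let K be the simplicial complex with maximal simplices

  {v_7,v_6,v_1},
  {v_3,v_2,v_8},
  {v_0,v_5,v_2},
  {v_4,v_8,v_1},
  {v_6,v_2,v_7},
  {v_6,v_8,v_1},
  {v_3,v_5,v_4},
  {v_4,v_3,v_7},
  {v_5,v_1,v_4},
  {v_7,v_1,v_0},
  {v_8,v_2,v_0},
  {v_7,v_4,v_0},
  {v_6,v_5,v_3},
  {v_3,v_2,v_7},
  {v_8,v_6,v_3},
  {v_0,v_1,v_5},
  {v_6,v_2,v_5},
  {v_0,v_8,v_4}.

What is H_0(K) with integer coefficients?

K has 9 vertices, 27 edges, 18 triangles.
rank ∂_0 = 0, rank ∂_1 = 8 ⇒ b_0 = 9 − 0 − 8 = 1; all invariant factors of ∂_1 are 1 so no torsion. So H_0 = Z.

H_0 = Z.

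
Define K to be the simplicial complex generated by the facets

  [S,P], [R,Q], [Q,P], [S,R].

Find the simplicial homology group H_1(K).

H_1 = Z.

Take the total order P < Q < R < S on the vertex set. Then K (dimension 1) consists of the simplices:

  0-simplices (4): P, Q, R, S
  1-simplices (4): PQ, PS, QR, RS

giving chain groups C_0 ≅ Z^4, C_1 ≅ Z^4.

The boundary map ∂_1: C_1 → C_0 sends each edge [p,q] (with p < q) to q − p.
This gives a 4×4 integer matrix of rank 3; reducing to Smith normal form yields diagonal entries (1,1,1).

Now H_k = ker ∂_k / im ∂_{k+1}, so:

  H_1: rank ker ∂_1 − rank ∂_2 = (4 − 3) − 0 = 1, and there is no ∂_2, so H_1 = Z.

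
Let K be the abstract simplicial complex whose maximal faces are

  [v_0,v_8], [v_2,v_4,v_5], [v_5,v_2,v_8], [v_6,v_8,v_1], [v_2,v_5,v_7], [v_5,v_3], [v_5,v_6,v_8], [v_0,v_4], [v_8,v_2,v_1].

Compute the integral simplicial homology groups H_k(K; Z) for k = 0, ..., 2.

We work with the vertex ordering v_0 < v_1 < v_2 < v_3 < v_4 < v_5 < v_6 < v_7 < v_8. The simplices of K, each written with vertices in increasing order, are:

  0-simplices (9): [v_0], [v_1], [v_2], [v_3], [v_4], [v_5], [v_6], [v_7], [v_8]
  1-simplices (15): (15 of them)
  2-simplices (6): [v_1,v_2,v_8], [v_1,v_6,v_8], [v_2,v_4,v_5], [v_2,v_5,v_7], [v_2,v_5,v_8], [v_5,v_6,v_8]

Hence C_0 ≅ Z^9, C_1 ≅ Z^15, C_2 ≅ Z^6.

The boundary map ∂_1: C_1 → C_0 sends each edge [p,q] (with p < q) to q − p.
This gives a 9×15 integer matrix of rank 8; reducing to Smith normal form yields diagonal entries (1,1,1,1,1,1,1,1).

∂_2: C_2 → C_1 acts by ∂[p,q,r] = [q,r] − [p,r] + [p,q]. For instance
  ∂[v_2,v_5,v_8] = [v_5,v_8] − [v_2,v_8] + [v_2,v_5],
  ∂[v_1,v_6,v_8] = [v_6,v_8] − [v_1,v_8] + [v_1,v_6].
This gives a 15×6 integer matrix of rank 6; reducing to Smith normal form yields diagonal entries (1,1,1,1,1,1).

Now H_k = ker ∂_k / im ∂_{k+1}, so:

  H_0: rank C_0 − rank ∂_1 = 9 − 8 = 1, and the invariant factors of ∂_1 are all 1, so H_0 ≅ Z.
  H_1: rank ker ∂_1 − rank ∂_2 = (15 − 8) − 6 = 1, and the invariant factors of ∂_2 are all 1, so H_1 ≅ Z.
  H_2: rank ker ∂_2 − rank ∂_3 = (6 − 6) − 0 = 0, and there is no ∂_3, so H_2 ≅ 0.

H_0 ≅ Z,  H_1 ≅ Z,  H_2 = 0.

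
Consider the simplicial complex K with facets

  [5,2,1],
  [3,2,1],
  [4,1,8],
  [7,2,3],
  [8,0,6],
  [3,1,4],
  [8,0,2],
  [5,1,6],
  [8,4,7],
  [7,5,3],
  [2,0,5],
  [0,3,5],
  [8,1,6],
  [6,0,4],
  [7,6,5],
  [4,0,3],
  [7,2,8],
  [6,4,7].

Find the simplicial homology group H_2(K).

K has 9 vertices, 27 edges, 18 triangles.
rank ∂_2 = 18, rank ∂_3 = 0 ⇒ b_2 = 18 − 18 − 0 = 0. So H_2 = 0.

H_2 = 0.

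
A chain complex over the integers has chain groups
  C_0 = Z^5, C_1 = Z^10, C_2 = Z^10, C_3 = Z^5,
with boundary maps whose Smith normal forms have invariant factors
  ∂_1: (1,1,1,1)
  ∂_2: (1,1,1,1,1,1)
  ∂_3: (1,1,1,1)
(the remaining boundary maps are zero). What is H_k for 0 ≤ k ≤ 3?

H_0 ≅ Z,  H_1 = 0,  H_2 = 0,  H_3 ≅ Z.

H_0: b_0 = 5 − 0 − 4 = 1; torsion from ∂_1 factors > 1: none. So H_0 ≅ Z.
H_1: b_1 = 10 − 4 − 6 = 0; torsion from ∂_2 factors > 1: none. So H_1 ≅ 0.
H_2: b_2 = 10 − 6 − 4 = 0; torsion from ∂_3 factors > 1: none. So H_2 ≅ 0.
H_3: b_3 = 5 − 4 − 0 = 1; torsion from ∂_4 factors > 1: none. So H_3 ≅ Z.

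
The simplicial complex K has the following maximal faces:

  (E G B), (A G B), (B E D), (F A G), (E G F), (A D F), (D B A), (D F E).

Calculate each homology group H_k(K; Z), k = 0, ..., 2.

H_0 ≅ Z,  H_1 = 0,  H_2 ≅ Z.

Order the vertices as A < B < D < E < F < G. Listing each simplex with vertices in this order, K has dimension 2 with simplices:

  0-simplices (6): A, B, D, E, F, G
  1-simplices (12): AB, AD, AF, AG, BD, BE, BG, DE, DF, EF, EG, FG
  2-simplices (8): ABD, ABG, ADF, AFG, BDE, BEG, DEF, EFG

giving chain groups C_0 ≅ Z^6, C_1 ≅ Z^12, C_2 ≅ Z^8.

The boundary map ∂_1: C_1 → C_0 sends each edge [p,q] (with p < q) to q − p. For instance
  ∂DE = E − D.
The 6×12 boundary matrix has rank 5 and Smith normal form diag(1,1,1,1,1).

The boundary map ∂_2: C_2 → C_1 maps a triangle to the signed sum of its edges. For instance
  ∂DEF = EF − DF + DE,
  ∂ABD = BD − AD + AB.
This gives a 12×8 integer matrix of rank 7; reducing to Smith normal form yields diagonal entries (1,1,1,1,1,1,1).

Reading off H_k = ker ∂_k / im ∂_{k+1}:

  H_0: rank C_0 − rank ∂_1 = 6 − 5 = 1, and the invariant factors of ∂_1 are all 1, so H_0 = Z.
  H_1: rank ker ∂_1 − rank ∂_2 = (12 − 5) − 7 = 0, and the invariant factors of ∂_2 are all 1, so H_1 = 0.
  H_2: rank ker ∂_2 − rank ∂_3 = (8 − 7) − 0 = 1, and there is no ∂_3, so H_2 = Z.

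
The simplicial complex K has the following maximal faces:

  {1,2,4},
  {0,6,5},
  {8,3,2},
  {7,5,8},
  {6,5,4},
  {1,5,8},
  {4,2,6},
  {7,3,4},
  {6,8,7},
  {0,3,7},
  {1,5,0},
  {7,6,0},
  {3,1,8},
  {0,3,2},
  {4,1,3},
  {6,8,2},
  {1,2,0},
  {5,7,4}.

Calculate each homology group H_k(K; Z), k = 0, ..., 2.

H_0 ≅ Z,  H_1 ≅ Z ⊕ Z/2,  H_2 = 0.

Fix the vertex order 0 < 1 < 2 < 3 < 4 < 5 < 6 < 7 < 8 and write every simplex with vertices in increasing order. Then dim K = 2 and the simplices of K are:

  0-simplices (9): [0], [1], [2], [3], [4], [5], [6], [7], [8]
  1-simplices (27): (27 of them)
  2-simplices (18): [0,1,2], [0,1,5], [0,2,3], [0,3,7], [0,5,6], [0,6,7], [1,2,4], [1,3,4], [1,3,8], [1,5,8], [2,3,8], [2,4,6], [2,6,8], [3,4,7], [4,5,6], [4,5,7], [5,7,8], [6,7,8]

Hence C_0 ≅ Z^9, C_1 ≅ Z^27, C_2 ≅ Z^18.

∂_1: C_1 → C_0 is given by ∂[p,q] = [q] − [p]. For instance
  ∂[6,7] = [7] − [6].
As a 9×27 matrix over Z this has rank 8, with invariant factors (1,1,1,1,1,1,1,1).

Boundary ∂_2: C_2 → C_1 acts by ∂[p,q,r] = [q,r] − [p,r] + [p,q]. For instance
  ∂[2,3,8] = [3,8] − [2,8] + [2,3],
  ∂[1,3,4] = [3,4] − [1,4] + [1,3].
The 27×18 boundary matrix has rank 18 and Smith normal form diag(1,1,1,1,1,1,1,1,1,1,1,1,1,1,1,1,1,2).

Now H_k = ker ∂_k / im ∂_{k+1}, so:

  H_0: rank C_0 − rank ∂_1 = 9 − 8 = 1, and the invariant factors of ∂_1 are all 1, so H_0 ≅ Z.
  H_1: rank ker ∂_1 − rank ∂_2 = (27 − 8) − 18 = 1, and ∂_2 has invariant factor 2 > 1, so H_1 ≅ Z ⊕ Z/2.
  H_2: rank ker ∂_2 − rank ∂_3 = (18 − 18) − 0 = 0, and there is no ∂_3, so H_2 ≅ 0.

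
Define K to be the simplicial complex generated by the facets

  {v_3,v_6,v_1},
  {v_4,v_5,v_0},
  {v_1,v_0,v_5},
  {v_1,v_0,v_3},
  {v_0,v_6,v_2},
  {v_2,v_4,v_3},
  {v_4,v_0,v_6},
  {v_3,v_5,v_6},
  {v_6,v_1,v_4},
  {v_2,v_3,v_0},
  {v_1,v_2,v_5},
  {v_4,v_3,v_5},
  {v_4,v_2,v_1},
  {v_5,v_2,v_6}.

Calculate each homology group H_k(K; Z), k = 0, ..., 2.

H_0 ≅ Z,  H_1 ≅ Z^2,  H_2 ≅ Z.

Take the total order v_0 < v_1 < v_2 < v_3 < v_4 < v_5 < v_6 on the vertex set. Then K (dimension 2) consists of the simplices:

  0-simplices (7): [v_0], [v_1], [v_2], [v_3], [v_4], [v_5], [v_6]
  1-simplices (21): (21 of them)
  2-simplices (14): (14 of them)

Hence C_0 ≅ Z^7, C_1 ≅ Z^21, C_2 ≅ Z^14.

∂_1: C_1 → C_0 maps an edge to its endpoints' difference, ∂[p,q] = q − p.
As a 7×21 matrix over Z this has rank 6, with invariant factors (1,1,1,1,1,1).

Boundary ∂_2: C_2 → C_1 acts by ∂[p,q,r] = [q,r] − [p,r] + [p,q]. For instance
  ∂[v_0,v_2,v_3] = [v_2,v_3] − [v_0,v_3] + [v_0,v_2],
  ∂[v_3,v_5,v_6] = [v_5,v_6] − [v_3,v_6] + [v_3,v_5].
The 21×14 boundary matrix has rank 13 and Smith normal form diag(1,1,1,1,1,1,1,1,1,1,1,1,1).

Reading off H_k = ker ∂_k / im ∂_{k+1}:

  H_0: rank C_0 − rank ∂_1 = 7 − 6 = 1, and the invariant factors of ∂_1 are all 1, so H_0 ≅ Z.
  H_1: rank ker ∂_1 − rank ∂_2 = (21 − 6) − 13 = 2, and the invariant factors of ∂_2 are all 1, so H_1 ≅ Z^2.
  H_2: rank ker ∂_2 − rank ∂_3 = (14 − 13) − 0 = 1, and there is no ∂_3, so H_2 ≅ Z.

As a check, the Euler characteristic is 7 − 21 + 14 = 0, which agrees with 1 − 2 + 1 = 0.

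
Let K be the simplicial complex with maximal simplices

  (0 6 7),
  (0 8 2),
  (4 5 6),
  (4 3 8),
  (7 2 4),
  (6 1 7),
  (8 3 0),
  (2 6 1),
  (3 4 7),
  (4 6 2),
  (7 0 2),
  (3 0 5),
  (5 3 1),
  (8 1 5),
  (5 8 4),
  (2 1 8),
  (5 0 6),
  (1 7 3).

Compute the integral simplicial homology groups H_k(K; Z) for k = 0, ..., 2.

Order the vertices as 0 < 1 < 2 < 3 < 4 < 5 < 6 < 7 < 8. Listing each simplex with vertices in this order, K has dimension 2 with simplices:

  0-simplices (9): [0], [1], [2], [3], [4], [5], [6], [7], [8]
  1-simplices (27): (27 of them)
  2-simplices (18): [0,2,7], [0,2,8], [0,3,5], [0,3,8], [0,5,6], [0,6,7], [1,2,6], [1,2,8], [1,3,5], [1,3,7], [1,5,8], [1,6,7], [2,4,6], [2,4,7], [3,4,7], [3,4,8], [4,5,6], [4,5,8]

Hence C_0 ≅ Z^9, C_1 ≅ Z^27, C_2 ≅ Z^18.

∂_1: C_1 → C_0 sends each edge [p,q] (with p < q) to q − p. For instance
  ∂[1,6] = [6] − [1].
This gives a 9×27 integer matrix of rank 8; reducing to Smith normal form yields diagonal entries (1,1,1,1,1,1,1,1).

Boundary ∂_2: C_2 → C_1 sends each 2-simplex [p,q,r] to [q,r] − [p,r] + [p,q]. For instance
  ∂[3,4,8] = [4,8] − [3,8] + [3,4],
  ∂[3,4,7] = [4,7] − [3,7] + [3,4].
The 27×18 boundary matrix has rank 18 and Smith normal form diag(1,1,1,1,1,1,1,1,1,1,1,1,1,1,1,1,1,2).

Computing H_k = (kernel of ∂_k) / (image of ∂_{k+1}):

  H_0: rank C_0 − rank ∂_1 = 9 − 8 = 1, and the invariant factors of ∂_1 are all 1, so H_0 ≅ Z.
  H_1: rank ker ∂_1 − rank ∂_2 = (27 − 8) − 18 = 1, and ∂_2 has invariant factor 2 > 1, so H_1 ≅ Z × Z/2.
  H_2: rank ker ∂_2 − rank ∂_3 = (18 − 18) − 0 = 0, and there is no ∂_3, so H_2 ≅ 0.

(K is a triangulation of the Klein bottle.)

H_0 ≅ Z,  H_1 ≅ Z × Z/2,  H_2 = 0.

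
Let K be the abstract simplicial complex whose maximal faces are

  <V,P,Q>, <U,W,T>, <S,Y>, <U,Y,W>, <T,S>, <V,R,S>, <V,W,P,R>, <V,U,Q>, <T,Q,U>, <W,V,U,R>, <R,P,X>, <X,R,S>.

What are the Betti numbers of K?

We work with the vertex ordering P < Q < R < S < T < U < V < W < X < Y. The simplices of K, each written with vertices in increasing order, are:

  0-simplices (10): P, Q, R, S, T, U, V, W, X, Y
  1-simplices (24): PQ, PR, PV, PW, PX, QT, QU, QV, RS, RU, RV, RW, RX, ST, SV, SX, SY, TU, TW, UV, UW, UY, VW, WY
  2-simplices (15): PQV, PRV, PRW, PRX, PVW, QTU, QUV, RSV, RSX, RUV, RUW, RVW, TUW, UVW, UWY
  3-simplices (2): PRVW, RUVW

giving chain groups C_0 ≅ Z^10, C_1 ≅ Z^24, C_2 ≅ Z^15, C_3 ≅ Z^2.

Boundary ∂_1: C_1 → C_0 sends each edge [p,q] (with p < q) to q − p. For instance
  ∂QU = U − Q.
The resulting 10×24 matrix has rank 9, and its Smith normal form has invariant factors (1,1,1,1,1,1,1,1,1).

The boundary map ∂_2: C_2 → C_1 sends each 2-simplex [p,q,r] to [q,r] − [p,r] + [p,q]. For instance
  ∂TUW = UW − TW + TU,
  ∂RUW = UW − RW + RU.
The 24×15 boundary matrix has rank 13 and Smith normal form diag(1,1,1,1,1,1,1,1,1,1,1,1,1).

Boundary ∂_3: C_3 → C_2 sends each 3-simplex σ to the alternating sum Σ_i (−1)^i (σ with its i-th vertex removed). For instance
  ∂PRVW = RVW − PVW + PRW − PRV,
  ∂RUVW = UVW − RVW + RUW − RUV.
The resulting 15×2 matrix has rank 2, and its Smith normal form has invariant factors (1,1).

Computing H_k = (kernel of ∂_k) / (image of ∂_{k+1}):

  H_0: rank C_0 − rank ∂_1 = 10 − 9 = 1, and the invariant factors of ∂_1 are all 1, so H_0 = Z.
  H_1: rank ker ∂_1 − rank ∂_2 = (24 − 9) − 13 = 2, and the invariant factors of ∂_2 are all 1, so H_1 = Z^2.
  H_2: rank ker ∂_2 − rank ∂_3 = (15 − 13) − 2 = 0, and the invariant factors of ∂_3 are all 1, so H_2 = 0.
  H_3: rank ker ∂_3 − rank ∂_4 = (2 − 2) − 0 = 0, and there is no ∂_4, so H_3 = 0.

As a check, the Euler characteristic is 10 − 24 + 15 − 2 = -1, which agrees with 1 − 2 + 0 − 0 = -1.

Hence the Betti numbers are b_0 = 1, b_1 = 2, b_2 = 0, b_3 = 0.

b_0 = 1, b_1 = 2, b_2 = 0, b_3 = 0.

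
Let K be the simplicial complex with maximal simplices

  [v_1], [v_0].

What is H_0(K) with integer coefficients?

H_0 ≅ Z^2.

Order the vertices as v_0 < v_1. Listing each simplex with vertices in this order, K has dimension 0 with simplices:

  0-simplices (2): [v_0], [v_1]

so the chain groups are C_0 ≅ Z^2.

Now H_k = ker ∂_k / im ∂_{k+1}, so:

  H_0: rank C_0 − rank ∂_1 = 2 − 0 = 2, and there is no ∂_1, so H_0 ≅ Z^2.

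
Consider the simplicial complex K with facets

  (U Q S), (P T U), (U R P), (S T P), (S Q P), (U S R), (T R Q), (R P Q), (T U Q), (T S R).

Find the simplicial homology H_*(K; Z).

We work with the vertex ordering P < Q < R < S < T < U. The simplices of K, each written with vertices in increasing order, are:

  0-simplices (6): P, Q, R, S, T, U
  1-simplices (15): PQ, PR, PS, PT, PU, QR, QS, QT, QU, RS, RT, RU, ST, SU, TU
  2-simplices (10): PQR, PQS, PRU, PST, PTU, QRT, QSU, QTU, RST, RSU

Hence C_0 ≅ Z^6, C_1 ≅ Z^15, C_2 ≅ Z^10.

Boundary ∂_1: C_1 → C_0 sends each edge [p,q] (with p < q) to q − p.
This gives a 6×15 integer matrix of rank 5; reducing to Smith normal form yields diagonal entries (1,1,1,1,1).

∂_2: C_2 → C_1 acts by ∂[p,q,r] = [q,r] − [p,r] + [p,q]. For instance
  ∂PRU = RU − PU + PR,
  ∂RST = ST − RT + RS.
This gives a 15×10 integer matrix of rank 10; reducing to Smith normal form yields diagonal entries (1,1,1,1,1,1,1,1,1,2).

Computing H_k = (kernel of ∂_k) / (image of ∂_{k+1}):

  H_0: rank C_0 − rank ∂_1 = 6 − 5 = 1, and the invariant factors of ∂_1 are all 1, so H_0 ≅ Z.
  H_1: rank ker ∂_1 − rank ∂_2 = (15 − 5) − 10 = 0, and ∂_2 has invariant factor 2 > 1, so H_1 ≅ Z/2.
  H_2: rank ker ∂_2 − rank ∂_3 = (10 − 10) − 0 = 0, and there is no ∂_3, so H_2 ≅ 0.

As a check, the Euler characteristic is 6 − 15 + 10 = 1, which agrees with 1 − 0 + 0 = 1.
(K is a triangulation of the real projective plane RP^2.)

H_0 ≅ Z,  H_1 ≅ Z/2,  H_2 = 0.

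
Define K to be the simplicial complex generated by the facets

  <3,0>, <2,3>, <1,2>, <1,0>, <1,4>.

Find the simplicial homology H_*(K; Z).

Order the vertices as 0 < 1 < 2 < 3 < 4. Listing each simplex with vertices in this order, K has dimension 1 with simplices:

  0-simplices (5): [0], [1], [2], [3], [4]
  1-simplices (5): [0,1], [0,3], [1,2], [1,4], [2,3]

giving chain groups C_0 ≅ Z^5, C_1 ≅ Z^5.

The boundary map ∂_1: C_1 → C_0 is given by ∂[p,q] = [q] − [p]. For instance
  ∂[2,3] = [3] − [2].
This gives a 5×5 integer matrix of rank 4; reducing to Smith normal form yields diagonal entries (1,1,1,1).

From H_k ≅ ker(∂_k) / im(∂_{k+1}) we obtain:

  H_0: rank C_0 − rank ∂_1 = 5 − 4 = 1, and the invariant factors of ∂_1 are all 1, so H_0 ≅ Z.
  H_1: rank ker ∂_1 − rank ∂_2 = (5 − 4) − 0 = 1, and there is no ∂_2, so H_1 ≅ Z.

As a check, the Euler characteristic is 5 − 5 = 0, which agrees with 1 − 1 = 0.

H_0 ≅ Z,  H_1 ≅ Z.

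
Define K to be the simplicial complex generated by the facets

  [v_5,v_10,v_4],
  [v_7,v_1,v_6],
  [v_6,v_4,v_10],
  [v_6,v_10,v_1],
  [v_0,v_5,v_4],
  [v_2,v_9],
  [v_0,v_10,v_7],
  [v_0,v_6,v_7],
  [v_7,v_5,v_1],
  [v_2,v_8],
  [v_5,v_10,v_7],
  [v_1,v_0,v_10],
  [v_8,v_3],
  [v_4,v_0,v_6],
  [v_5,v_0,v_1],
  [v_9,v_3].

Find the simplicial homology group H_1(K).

Take the total order v_0 < v_1 < v_2 < v_3 < v_4 < v_5 < v_6 < v_7 < v_8 < v_9 < v_10 on the vertex set. Then K (dimension 2) consists of the simplices:

  0-simplices (11): [v_0], [v_1], [v_2], [v_3], [v_4], [v_5], [v_6], [v_7], [v_8], [v_9], [v_10]
  1-simplices (22): (22 of them)
  2-simplices (12): (12 of them)

so the chain groups are C_0 ≅ Z^11, C_1 ≅ Z^22, C_2 ≅ Z^12.

The boundary map ∂_1: C_1 → C_0 is given by ∂[p,q] = [q] − [p]. For instance
  ∂[v_0,v_6] = [v_6] − [v_0].
The 11×22 boundary matrix has rank 9 and Smith normal form diag(1,1,1,1,1,1,1,1,1).

Boundary ∂_2: C_2 → C_1 acts by ∂[p,q,r] = [q,r] − [p,r] + [p,q]. For instance
  ∂[v_0,v_4,v_5] = [v_4,v_5] − [v_0,v_5] + [v_0,v_4],
  ∂[v_0,v_1,v_10] = [v_1,v_10] − [v_0,v_10] + [v_0,v_1].
The 22×12 boundary matrix has rank 12 and Smith normal form diag(1,1,1,1,1,1,1,1,1,1,1,2).

From H_k ≅ ker(∂_k) / im(∂_{k+1}) we obtain:

  H_1: rank ker ∂_1 − rank ∂_2 = (22 − 9) − 12 = 1, and ∂_2 has invariant factor 2 > 1, so H_1 = Z × Z/2.

H_1 = Z × Z/2.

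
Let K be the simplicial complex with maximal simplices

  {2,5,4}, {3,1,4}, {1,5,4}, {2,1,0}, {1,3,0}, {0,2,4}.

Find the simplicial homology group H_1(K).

H_1 = Z.

Fix the vertex order 0 < 1 < 2 < 3 < 4 < 5 and write every simplex with vertices in increasing order. Then dim K = 2 and the simplices of K are:

  0-simplices (6): [0], [1], [2], [3], [4], [5]
  1-simplices (12): [0,1], [0,2], [0,3], [0,4], [1,2], [1,3], [1,4], [1,5], [2,4], [2,5], [3,4], [4,5]
  2-simplices (6): [0,1,2], [0,1,3], [0,2,4], [1,3,4], [1,4,5], [2,4,5]

giving chain groups C_0 ≅ Z^6, C_1 ≅ Z^12, C_2 ≅ Z^6.

∂_1: C_1 → C_0 sends each edge [p,q] (with p < q) to q − p. For instance
  ∂[2,5] = [5] − [2].
The 6×12 boundary matrix has rank 5 and Smith normal form diag(1,1,1,1,1).

∂_2: C_2 → C_1 acts by ∂[p,q,r] = [q,r] − [p,r] + [p,q]. For instance
  ∂[1,4,5] = [4,5] − [1,5] + [1,4],
  ∂[0,1,3] = [1,3] − [0,3] + [0,1].
The 12×6 boundary matrix has rank 6 and Smith normal form diag(1,1,1,1,1,1).

Reading off H_k = ker ∂_k / im ∂_{k+1}:

  H_1: rank ker ∂_1 − rank ∂_2 = (12 − 5) − 6 = 1, and the invariant factors of ∂_2 are all 1, so H_1 ≅ Z.

(K is a triangulation of the cylinder S^1 x I.)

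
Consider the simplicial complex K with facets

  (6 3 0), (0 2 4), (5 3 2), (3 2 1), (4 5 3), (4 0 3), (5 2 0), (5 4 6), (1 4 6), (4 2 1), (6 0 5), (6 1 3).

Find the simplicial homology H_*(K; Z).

H_0 = Z,  H_1 = Z/2,  H_2 = 0.

Take the total order 0 < 1 < 2 < 3 < 4 < 5 < 6 on the vertex set. Then K (dimension 2) consists of the simplices:

  0-simplices (7): [0], [1], [2], [3], [4], [5], [6]
  1-simplices (18): [0,2], [0,3], [0,4], [0,5], [0,6], [1,2], [1,3], [1,4], [1,6], [2,3], [2,4], [2,5], [3,4], [3,5], [3,6], [4,5], [4,6], [5,6]
  2-simplices (12): [0,2,4], [0,2,5], [0,3,4], [0,3,6], [0,5,6], [1,2,3], [1,2,4], [1,3,6], [1,4,6], [2,3,5], [3,4,5], [4,5,6]

giving chain groups C_0 ≅ Z^7, C_1 ≅ Z^18, C_2 ≅ Z^12.

Boundary ∂_1: C_1 → C_0 sends each edge [p,q] (with p < q) to q − p.
The 7×18 boundary matrix has rank 6 and Smith normal form diag(1,1,1,1,1,1).

The boundary map ∂_2: C_2 → C_1 sends each 2-simplex [p,q,r] to [q,r] − [p,r] + [p,q]. For instance
  ∂[2,3,5] = [3,5] − [2,5] + [2,3],
  ∂[3,4,5] = [4,5] − [3,5] + [3,4].
This gives a 18×12 integer matrix of rank 12; reducing to Smith normal form yields diagonal entries (1,1,1,1,1,1,1,1,1,1,1,2).

Computing H_k = (kernel of ∂_k) / (image of ∂_{k+1}):

  H_0: rank C_0 − rank ∂_1 = 7 − 6 = 1, and the invariant factors of ∂_1 are all 1, so H_0 ≅ Z.
  H_1: rank ker ∂_1 − rank ∂_2 = (18 − 6) − 12 = 0, and ∂_2 has invariant factor 2 > 1, so H_1 ≅ Z/2.
  H_2: rank ker ∂_2 − rank ∂_3 = (12 − 12) − 0 = 0, and there is no ∂_3, so H_2 ≅ 0.

(K is a triangulation of the real projective plane RP^2.)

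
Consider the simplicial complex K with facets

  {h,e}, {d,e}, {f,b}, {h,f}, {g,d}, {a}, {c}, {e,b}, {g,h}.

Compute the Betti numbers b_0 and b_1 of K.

b_0 = 3, b_1 = 2.

We work with the vertex ordering a < b < c < d < e < f < g < h. The simplices of K, each written with vertices in increasing order, are:

  0-simplices (8): a, b, c, d, e, f, g, h
  1-simplices (7): be, bf, de, dg, eh, fh, gh

giving chain groups C_0 ≅ Z^8, C_1 ≅ Z^7.

The boundary map ∂_1: C_1 → C_0 sends each edge [p,q] (with p < q) to q − p. For instance
  ∂de = e − d.
This gives a 8×7 integer matrix of rank 5; reducing to Smith normal form yields diagonal entries (1,1,1,1,1).

From H_k ≅ ker(∂_k) / im(∂_{k+1}) we obtain:

  H_0: rank C_0 − rank ∂_1 = 8 − 5 = 3, and the invariant factors of ∂_1 are all 1, so H_0 ≅ Z^3.
  H_1: rank ker ∂_1 − rank ∂_2 = (7 − 5) − 0 = 2, and there is no ∂_2, so H_1 ≅ Z^2.

As a check, the Euler characteristic is 8 − 7 = 1, which agrees with 3 − 2 = 1.

Hence the Betti numbers are b_0 = 3, b_1 = 2.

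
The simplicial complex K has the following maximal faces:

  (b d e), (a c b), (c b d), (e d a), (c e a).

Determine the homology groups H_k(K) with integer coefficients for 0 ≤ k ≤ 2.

H_0 ≅ Z,  H_1 ≅ Z,  H_2 = 0.

Take the total order a < b < c < d < e on the vertex set. Then K (dimension 2) consists of the simplices:

  0-simplices (5): a, b, c, d, e
  1-simplices (10): ab, ac, ad, ae, bc, bd, be, cd, ce, de
  2-simplices (5): abc, ace, ade, bcd, bde

giving chain groups C_0 ≅ Z^5, C_1 ≅ Z^10, C_2 ≅ Z^5.

The boundary map ∂_1: C_1 → C_0 maps an edge to its endpoints' difference, ∂[p,q] = q − p. For instance
  ∂cd = d − c.
The 5×10 boundary matrix has rank 4 and Smith normal form diag(1,1,1,1).

Boundary ∂_2: C_2 → C_1 acts by ∂[p,q,r] = [q,r] − [p,r] + [p,q]. For instance
  ∂bcd = cd − bd + bc,
  ∂bde = de − be + bd.
As a 10×5 matrix over Z this has rank 5, with invariant factors (1,1,1,1,1).

From H_k ≅ ker(∂_k) / im(∂_{k+1}) we obtain:

  H_0: rank C_0 − rank ∂_1 = 5 − 4 = 1, and the invariant factors of ∂_1 are all 1, so H_0 ≅ Z.
  H_1: rank ker ∂_1 − rank ∂_2 = (10 − 4) − 5 = 1, and the invariant factors of ∂_2 are all 1, so H_1 ≅ Z.
  H_2: rank ker ∂_2 − rank ∂_3 = (5 − 5) − 0 = 0, and there is no ∂_3, so H_2 ≅ 0.

(K is a triangulation of the Möbius band.)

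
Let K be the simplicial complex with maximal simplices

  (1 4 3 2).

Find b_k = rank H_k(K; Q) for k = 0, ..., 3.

We work with the vertex ordering 1 < 2 < 3 < 4. The simplices of K, each written with vertices in increasing order, are:

  0-simplices (4): [1], [2], [3], [4]
  1-simplices (6): [1,2], [1,3], [1,4], [2,3], [2,4], [3,4]
  2-simplices (4): [1,2,3], [1,2,4], [1,3,4], [2,3,4]
  3-simplices (1): [1,2,3,4]

giving chain groups C_0 ≅ Z^4, C_1 ≅ Z^6, C_2 ≅ Z^4, C_3 ≅ Z^1.

Boundary ∂_1: C_1 → C_0 sends each edge [p,q] (with p < q) to q − p. For instance
  ∂[2,4] = [4] − [2].
As a 4×6 matrix over Z this has rank 3, with invariant factors (1,1,1).

The boundary map ∂_2: C_2 → C_1 maps a triangle to the signed sum of its edges. For instance
  ∂[1,3,4] = [3,4] − [1,4] + [1,3],
  ∂[2,3,4] = [3,4] − [2,4] + [2,3].
The resulting 6×4 matrix has rank 3, and its Smith normal form has invariant factors (1,1,1).

∂_3: C_3 → C_2 sends each 3-simplex σ to the alternating sum Σ_i (−1)^i (σ with its i-th vertex removed). For instance
  ∂[1,2,3,4] = [2,3,4] − [1,3,4] + [1,2,4] − [1,2,3].
This gives a 4×1 integer matrix of rank 1; reducing to Smith normal form yields diagonal entries (1).

Computing H_k = (kernel of ∂_k) / (image of ∂_{k+1}):

  H_0: rank C_0 − rank ∂_1 = 4 − 3 = 1, and the invariant factors of ∂_1 are all 1, so H_0 = Z.
  H_1: rank ker ∂_1 − rank ∂_2 = (6 − 3) − 3 = 0, and the invariant factors of ∂_2 are all 1, so H_1 = 0.
  H_2: rank ker ∂_2 − rank ∂_3 = (4 − 3) − 1 = 0, and the invariant factors of ∂_3 are all 1, so H_2 = 0.
  H_3: rank ker ∂_3 − rank ∂_4 = (1 − 1) − 0 = 0, and there is no ∂_4, so H_3 = 0.

Hence the Betti numbers are b_0 = 1, b_1 = 0, b_2 = 0, b_3 = 0.

b_0 = 1, b_1 = 0, b_2 = 0, b_3 = 0.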